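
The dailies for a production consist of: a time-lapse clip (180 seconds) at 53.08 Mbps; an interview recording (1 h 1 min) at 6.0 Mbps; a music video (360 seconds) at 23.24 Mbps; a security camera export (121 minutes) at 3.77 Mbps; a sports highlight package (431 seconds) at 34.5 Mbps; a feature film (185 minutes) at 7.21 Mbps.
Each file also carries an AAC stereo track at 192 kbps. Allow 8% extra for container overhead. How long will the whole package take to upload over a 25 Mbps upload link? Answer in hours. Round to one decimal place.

Audio: 192 kbps = 0.192 Mbps.
time-lapse clip: 53.272 Mbps × 180 s × 1.08 = 10356.1 Mb
interview recording: 6.192 Mbps × 3660 s × 1.08 = 24475.7 Mb
music video: 23.432 Mbps × 360 s × 1.08 = 9110.4 Mb
security camera export: 3.962 Mbps × 7260 s × 1.08 = 31065.2 Mb
sports highlight package: 34.692 Mbps × 431 s × 1.08 = 16148.4 Mb
feature film: 7.402 Mbps × 11100 s × 1.08 = 88735.2 Mb
Total: 179891.0 Mb = 22486.4 MB.
At 25 Mbps: 179891.0 / 25 = 7196 s ≈ 2 hours.

2.0 hours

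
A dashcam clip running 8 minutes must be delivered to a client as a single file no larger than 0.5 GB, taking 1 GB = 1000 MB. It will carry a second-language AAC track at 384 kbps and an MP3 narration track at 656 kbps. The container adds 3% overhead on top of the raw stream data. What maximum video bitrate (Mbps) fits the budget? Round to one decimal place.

Budget: 0.5 GB = 4000.0 Mb.
Stream payload after overhead: 4000.0 / 1.03 = 3883.5 Mb.
8 min = 480 s
Total bitrate budget: 3883.5 Mb / 480 s = 8.091 Mbps.
Audio total: 384 + 656 = 1040 kbps = 1.040 Mbps.
Video: 8.091 − 1.040 = 7.051 Mbps.

7.1 Mbps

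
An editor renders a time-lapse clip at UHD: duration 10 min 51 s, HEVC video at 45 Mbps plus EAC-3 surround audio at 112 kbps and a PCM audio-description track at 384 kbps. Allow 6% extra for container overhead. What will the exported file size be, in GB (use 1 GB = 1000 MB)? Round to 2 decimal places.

3.92 GB

10 min 51 s = 651 s
Audio total: 112 + 384 = 496 kbps = 0.496 Mbps.
Total bitrate: 45 + 0.496 = 45.496 Mbps.
Stream data: 45.496 Mbps × 651 s = 29617.9 Mb.
With 6% container overhead: ×1.06.
31,395 Mb ÷ 8 = 3,924 MB → 3.924 GB.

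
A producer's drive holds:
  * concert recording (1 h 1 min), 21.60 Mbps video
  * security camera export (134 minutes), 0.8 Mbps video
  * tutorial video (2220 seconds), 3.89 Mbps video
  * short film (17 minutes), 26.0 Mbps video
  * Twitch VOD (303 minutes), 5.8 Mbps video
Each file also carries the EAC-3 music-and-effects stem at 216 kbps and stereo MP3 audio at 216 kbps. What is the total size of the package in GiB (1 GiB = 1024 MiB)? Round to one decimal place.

28.0 GiB

Audio total: 216 + 216 = 432 kbps = 0.432 Mbps.
concert recording: 22.032 Mbps × 3660 s = 80637.1 Mb
security camera export: 1.232 Mbps × 8040 s = 9905.3 Mb
tutorial video: 4.322 Mbps × 2220 s = 9594.8 Mb
short film: 26.432 Mbps × 1020 s = 26960.6 Mb
Twitch VOD: 6.232 Mbps × 18180 s = 113297.8 Mb
Total: 240395.6 Mb = 30049.5 MB.
= 27.99 GiB.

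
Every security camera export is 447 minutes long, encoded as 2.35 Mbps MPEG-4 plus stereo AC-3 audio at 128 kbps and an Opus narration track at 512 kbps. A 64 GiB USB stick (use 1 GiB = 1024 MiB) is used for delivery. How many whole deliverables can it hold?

6

447 min = 26820 s
Audio total: 128 + 512 = 640 kbps = 0.640 Mbps.
Total bitrate: 2.990 Mbps.
Per item: 2.990 Mbps × 26820 s = 80,192 Mb = 10,024 MB.
Capacity: 64 GiB = 549,756 Mb; 6.86 items → 6 complete.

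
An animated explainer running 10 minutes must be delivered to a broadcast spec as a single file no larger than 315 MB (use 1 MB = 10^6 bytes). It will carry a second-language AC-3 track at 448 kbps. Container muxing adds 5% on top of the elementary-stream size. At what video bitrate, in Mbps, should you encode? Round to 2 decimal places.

Budget: 315 MB = 2520.0 Mb.
Stream payload after overhead: 2520.0 / 1.05 = 2400.0 Mb.
10 min = 600 s
Total bitrate budget: 2400.0 Mb / 600 s = 4.000 Mbps.
Audio: 448 kbps = 0.448 Mbps.
Video: 4.000 − 0.448 = 3.552 Mbps.

3.55 Mbps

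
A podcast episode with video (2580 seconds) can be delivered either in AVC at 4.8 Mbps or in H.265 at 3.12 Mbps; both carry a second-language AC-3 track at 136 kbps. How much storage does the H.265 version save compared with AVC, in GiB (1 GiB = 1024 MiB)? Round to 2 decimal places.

Audio: 136 kbps = 0.136 Mbps.
AVC: 4.936 Mbps × 2580 s = 12734.9 Mb = 1.483 GiB.
H.265: 3.256 Mbps × 2580 s = 8400.5 Mb = 0.978 GiB.
Saving: 1.483 − 0.978 = 0.505 GiB.

0.50 GiB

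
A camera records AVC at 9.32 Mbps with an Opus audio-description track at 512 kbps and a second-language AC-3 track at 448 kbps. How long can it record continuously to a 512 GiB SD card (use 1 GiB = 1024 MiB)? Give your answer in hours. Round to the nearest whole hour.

Audio total: 512 + 448 = 960 kbps = 0.960 Mbps.
Total bitrate: 9.32 + 0.960 = 10.280 Mbps.
Capacity: 512 GiB = 4,398,047 Mb.
Recording time: 4,398,047 / 10.280 = 427,826 s ≈ 119 hours.

119 hours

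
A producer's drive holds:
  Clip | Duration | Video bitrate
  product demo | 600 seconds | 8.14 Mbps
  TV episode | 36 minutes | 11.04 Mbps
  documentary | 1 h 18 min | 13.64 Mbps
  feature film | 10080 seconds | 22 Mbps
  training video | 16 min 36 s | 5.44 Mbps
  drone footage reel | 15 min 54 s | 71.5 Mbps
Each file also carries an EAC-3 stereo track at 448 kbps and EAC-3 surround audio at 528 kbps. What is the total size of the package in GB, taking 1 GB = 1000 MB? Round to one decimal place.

Audio total: 448 + 528 = 976 kbps = 0.976 Mbps.
product demo: 9.116 Mbps × 600 s = 5469.6 Mb
TV episode: 12.016 Mbps × 2160 s = 25954.6 Mb
documentary: 14.616 Mbps × 4680 s = 68402.9 Mb
feature film: 22.976 Mbps × 10080 s = 231598.1 Mb
training video: 6.416 Mbps × 996 s = 6390.3 Mb
drone footage reel: 72.476 Mbps × 954 s = 69142.1 Mb
Total: 406957.6 Mb = 50869.7 MB.
= 50.87 GB.

50.9 GB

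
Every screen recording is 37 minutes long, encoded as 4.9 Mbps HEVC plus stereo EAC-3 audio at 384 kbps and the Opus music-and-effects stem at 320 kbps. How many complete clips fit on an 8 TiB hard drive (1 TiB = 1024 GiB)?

5656

37 min = 2220 s
Audio total: 384 + 320 = 704 kbps = 0.704 Mbps.
Total bitrate: 5.604 Mbps.
Per item: 5.604 Mbps × 2220 s = 12,441 Mb = 1,555 MB.
Capacity: 8 TiB = 70,368,744 Mb; 5656.25 items → 5656 complete.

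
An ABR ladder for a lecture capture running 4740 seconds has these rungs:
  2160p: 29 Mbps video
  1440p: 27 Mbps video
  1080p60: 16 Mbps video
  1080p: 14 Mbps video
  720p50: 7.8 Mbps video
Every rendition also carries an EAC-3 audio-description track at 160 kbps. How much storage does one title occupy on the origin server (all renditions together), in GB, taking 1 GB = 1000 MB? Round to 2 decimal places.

56.05 GB

Audio: 160 kbps = 0.160 Mbps.
Sum of rendition bitrates: (29+0.160) + (27+0.160) + (16+0.160) + (14+0.160) + (7.8+0.160) = 94.600 Mbps.
× 4740 s = 448,404 Mb = 56,050 MB = 56.05 GB.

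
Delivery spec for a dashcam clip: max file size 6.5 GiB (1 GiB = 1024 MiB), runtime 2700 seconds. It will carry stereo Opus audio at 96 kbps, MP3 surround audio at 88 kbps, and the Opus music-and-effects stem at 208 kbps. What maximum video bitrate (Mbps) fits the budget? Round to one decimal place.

Budget: 6.5 GiB = 55834.6 Mb.
Total bitrate budget: 55834.6 Mb / 2700 s = 20.679 Mbps.
Audio total: 96 + 88 + 208 = 392 kbps = 0.392 Mbps.
Video: 20.679 − 0.392 = 20.287 Mbps.

20.3 Mbps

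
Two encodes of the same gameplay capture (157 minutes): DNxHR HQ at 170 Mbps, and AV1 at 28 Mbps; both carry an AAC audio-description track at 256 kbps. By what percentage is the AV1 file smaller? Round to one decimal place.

83.4%

157 min = 9420 s
Audio: 256 kbps = 0.256 Mbps.
DNxHR HQ: 170.256 Mbps × 9420 s = 1603811.5 Mb = 200.476 GB.
AV1: 28.256 Mbps × 9420 s = 266171.5 Mb = 33.271 GB.
Reduction: (1 − 33.271/200.476) × 100 = 83.40%.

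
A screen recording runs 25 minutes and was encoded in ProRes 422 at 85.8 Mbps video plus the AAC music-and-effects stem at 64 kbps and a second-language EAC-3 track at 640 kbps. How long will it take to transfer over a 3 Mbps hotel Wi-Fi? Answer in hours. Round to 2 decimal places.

25 min = 1500 s
Audio total: 64 + 640 = 704 kbps = 0.704 Mbps.
Total bitrate: 86.504 Mbps.
File: 86.504 Mbps × 1500 s = 129756.0 Mb.
At 3 Mbps: 129756.0 / 3 = 43252.0 s ≈ 12 hours.

12.01 hours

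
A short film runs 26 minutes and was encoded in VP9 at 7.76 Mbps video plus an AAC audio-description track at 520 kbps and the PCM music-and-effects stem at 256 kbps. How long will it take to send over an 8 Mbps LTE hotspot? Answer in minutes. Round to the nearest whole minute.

28 minutes

26 min = 1560 s
Audio total: 520 + 256 = 776 kbps = 0.776 Mbps.
Total bitrate: 8.536 Mbps.
File: 8.536 Mbps × 1560 s = 13316.2 Mb.
At 8 Mbps: 13316.2 / 8 = 1664.5 s ≈ 27.7 minutes.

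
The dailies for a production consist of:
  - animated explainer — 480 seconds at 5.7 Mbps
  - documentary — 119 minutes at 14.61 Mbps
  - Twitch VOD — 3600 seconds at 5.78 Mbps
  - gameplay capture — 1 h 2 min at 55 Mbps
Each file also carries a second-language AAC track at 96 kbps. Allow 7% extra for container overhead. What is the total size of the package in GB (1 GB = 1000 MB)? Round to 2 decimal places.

Audio: 96 kbps = 0.096 Mbps.
animated explainer: 5.796 Mbps × 480 s × 1.07 = 2976.8 Mb
documentary: 14.706 Mbps × 7140 s × 1.07 = 112350.9 Mb
Twitch VOD: 5.876 Mbps × 3600 s × 1.07 = 22634.4 Mb
gameplay capture: 55.096 Mbps × 3720 s × 1.07 = 219304.1 Mb
Total: 357266.2 Mb = 44658.3 MB.
= 44.66 GB.

44.66 GB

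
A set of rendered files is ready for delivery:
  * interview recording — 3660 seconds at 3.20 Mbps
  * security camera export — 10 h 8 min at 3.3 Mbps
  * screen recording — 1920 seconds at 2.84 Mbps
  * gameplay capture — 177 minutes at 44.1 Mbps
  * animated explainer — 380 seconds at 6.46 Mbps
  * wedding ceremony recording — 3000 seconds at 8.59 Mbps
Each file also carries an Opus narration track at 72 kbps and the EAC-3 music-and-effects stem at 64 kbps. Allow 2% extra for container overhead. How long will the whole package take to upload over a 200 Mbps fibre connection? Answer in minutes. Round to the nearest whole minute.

55 minutes

Audio total: 72 + 64 = 136 kbps = 0.136 Mbps.
interview recording: 3.336 Mbps × 3660 s × 1.02 = 12454.0 Mb
security camera export: 3.436 Mbps × 36480 s × 1.02 = 127852.2 Mb
screen recording: 2.976 Mbps × 1920 s × 1.02 = 5828.2 Mb
gameplay capture: 44.236 Mbps × 10620 s × 1.02 = 479182.0 Mb
animated explainer: 6.596 Mbps × 380 s × 1.02 = 2556.6 Mb
wedding ceremony recording: 8.726 Mbps × 3000 s × 1.02 = 26701.6 Mb
Total: 654574.6 Mb = 81821.8 MB.
At 200 Mbps: 654574.6 / 200 = 3273 s ≈ 54.5 minutes.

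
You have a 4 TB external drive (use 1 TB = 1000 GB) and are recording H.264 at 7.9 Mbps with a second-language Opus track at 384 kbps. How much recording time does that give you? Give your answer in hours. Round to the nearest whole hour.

Audio: 384 kbps = 0.384 Mbps.
Total bitrate: 7.9 + 0.384 = 8.284 Mbps.
Capacity: 4 TB = 32,000,000 Mb.
Recording time: 32,000,000 / 8.284 = 3,862,868 s ≈ 1,073 hours.

1073 hours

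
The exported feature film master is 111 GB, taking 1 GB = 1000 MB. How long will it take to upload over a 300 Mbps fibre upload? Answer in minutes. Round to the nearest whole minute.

49 minutes

File: 111 GB = 888000.0 Mb.
At 300 Mbps: 888000.0 / 300 = 2960.0 s ≈ 49.3 minutes.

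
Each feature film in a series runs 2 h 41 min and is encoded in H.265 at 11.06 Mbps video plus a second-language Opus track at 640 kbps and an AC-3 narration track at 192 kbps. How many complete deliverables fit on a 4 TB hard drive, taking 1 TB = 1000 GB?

2 h 41 min = 161 min = 9660 s
Audio total: 640 + 192 = 832 kbps = 0.832 Mbps.
Total bitrate: 11.892 Mbps.
Per item: 11.892 Mbps × 9660 s = 114,877 Mb = 14,360 MB.
Capacity: 4 TB = 32,000,000 Mb; 278.56 items → 278 complete.

278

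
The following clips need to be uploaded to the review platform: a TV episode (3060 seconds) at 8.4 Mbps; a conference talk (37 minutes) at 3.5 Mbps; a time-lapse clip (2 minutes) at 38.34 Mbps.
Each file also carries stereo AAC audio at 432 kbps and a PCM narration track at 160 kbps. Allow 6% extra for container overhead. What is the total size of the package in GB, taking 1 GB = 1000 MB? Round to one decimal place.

Audio total: 432 + 160 = 592 kbps = 0.592 Mbps.
TV episode: 8.992 Mbps × 3060 s × 1.06 = 29166.5 Mb
conference talk: 4.092 Mbps × 2220 s × 1.06 = 9629.3 Mb
time-lapse clip: 38.932 Mbps × 120 s × 1.06 = 4952.2 Mb
Total: 43747.9 Mb = 5468.5 MB.
= 5.468 GB.

5.5 GB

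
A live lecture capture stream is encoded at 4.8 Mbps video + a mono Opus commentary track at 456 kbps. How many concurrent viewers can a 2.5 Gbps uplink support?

475

Audio: 456 kbps = 0.456 Mbps.
Per-viewer media rate: 5.256 Mbps.
2.5 Gbps = 2,500 Mbps; 2,500 / 5.256 = 475.65 → 475 viewers.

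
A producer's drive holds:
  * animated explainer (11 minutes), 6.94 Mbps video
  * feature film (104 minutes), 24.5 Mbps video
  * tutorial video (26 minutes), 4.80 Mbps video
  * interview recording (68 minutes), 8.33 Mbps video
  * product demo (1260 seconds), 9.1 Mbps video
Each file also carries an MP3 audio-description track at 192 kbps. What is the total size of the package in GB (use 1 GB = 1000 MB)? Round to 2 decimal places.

Audio: 192 kbps = 0.192 Mbps.
animated explainer: 7.132 Mbps × 660 s = 4707.1 Mb
feature film: 24.692 Mbps × 6240 s = 154078.1 Mb
tutorial video: 4.992 Mbps × 1560 s = 7787.5 Mb
interview recording: 8.522 Mbps × 4080 s = 34769.8 Mb
product demo: 9.292 Mbps × 1260 s = 11707.9 Mb
Total: 213050.4 Mb = 26631.3 MB.
= 26.63 GB.

26.63 GB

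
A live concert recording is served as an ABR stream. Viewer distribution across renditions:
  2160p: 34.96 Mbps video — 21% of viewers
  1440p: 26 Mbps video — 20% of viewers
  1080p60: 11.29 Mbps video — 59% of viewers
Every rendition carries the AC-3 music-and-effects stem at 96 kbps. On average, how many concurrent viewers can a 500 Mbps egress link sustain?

25

Audio: 96 kbps = 0.096 Mbps.
Average per-viewer bitrate: 0.21×35.056 + 0.20×26.096 + 0.59×11.386 = 19.299 Mbps.
500 Mbps = 500.0 Mbps; 500.0 / 19.299 = 25.91 → 25.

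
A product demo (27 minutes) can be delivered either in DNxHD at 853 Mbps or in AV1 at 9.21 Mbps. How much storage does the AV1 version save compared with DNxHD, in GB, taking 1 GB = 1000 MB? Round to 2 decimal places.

27 min = 1620 s
DNxHD: 853.000 Mbps × 1620 s = 1381860.0 Mb = 172.732 GB.
AV1: 9.210 Mbps × 1620 s = 14920.2 Mb = 1.865 GB.
Saving: 172.732 − 1.865 = 170.867 GB.

170.87 GB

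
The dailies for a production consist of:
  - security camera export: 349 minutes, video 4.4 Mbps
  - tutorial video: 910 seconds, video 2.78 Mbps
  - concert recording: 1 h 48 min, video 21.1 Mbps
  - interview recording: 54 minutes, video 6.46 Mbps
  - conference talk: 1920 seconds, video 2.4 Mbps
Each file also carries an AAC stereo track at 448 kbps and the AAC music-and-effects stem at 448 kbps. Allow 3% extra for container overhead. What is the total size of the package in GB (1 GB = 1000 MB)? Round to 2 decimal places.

Audio total: 448 + 448 = 896 kbps = 0.896 Mbps.
security camera export: 5.296 Mbps × 20940 s × 1.03 = 114225.2 Mb
tutorial video: 3.676 Mbps × 910 s × 1.03 = 3445.5 Mb
concert recording: 21.996 Mbps × 6480 s × 1.03 = 146810.1 Mb
interview recording: 7.356 Mbps × 3240 s × 1.03 = 24548.4 Mb
conference talk: 3.296 Mbps × 1920 s × 1.03 = 6518.2 Mb
Total: 295547.4 Mb = 36943.4 MB.
= 36.94 GB.

36.94 GB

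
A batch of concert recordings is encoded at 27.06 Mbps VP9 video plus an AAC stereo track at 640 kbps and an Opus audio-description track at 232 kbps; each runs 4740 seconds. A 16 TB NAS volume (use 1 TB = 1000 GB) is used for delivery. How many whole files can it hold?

Audio total: 640 + 232 = 872 kbps = 0.872 Mbps.
Total bitrate: 27.932 Mbps.
Per item: 27.932 Mbps × 4740 s = 132,398 Mb = 16,550 MB.
Capacity: 16 TB = 128,000,000 Mb; 966.78 items → 966 complete.

966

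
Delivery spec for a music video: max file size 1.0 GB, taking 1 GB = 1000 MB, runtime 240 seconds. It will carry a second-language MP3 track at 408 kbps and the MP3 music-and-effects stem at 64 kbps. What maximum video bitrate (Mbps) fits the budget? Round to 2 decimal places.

32.86 Mbps

Budget: 1.0 GB = 8000.0 Mb.
Total bitrate budget: 8000.0 Mb / 240 s = 33.333 Mbps.
Audio total: 408 + 64 = 472 kbps = 0.472 Mbps.
Video: 33.333 − 0.472 = 32.861 Mbps.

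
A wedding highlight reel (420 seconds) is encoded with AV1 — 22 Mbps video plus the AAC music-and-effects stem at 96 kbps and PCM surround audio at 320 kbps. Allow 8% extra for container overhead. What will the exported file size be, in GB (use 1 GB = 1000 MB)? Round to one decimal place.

Audio total: 96 + 320 = 416 kbps = 0.416 Mbps.
Total bitrate: 22 + 0.416 = 22.416 Mbps.
Stream data: 22.416 Mbps × 420 s = 9414.7 Mb.
With 8% container overhead: ×1.08.
10,168 Mb ÷ 8 = 1,271 MB → 1.271 GB.

1.3 GB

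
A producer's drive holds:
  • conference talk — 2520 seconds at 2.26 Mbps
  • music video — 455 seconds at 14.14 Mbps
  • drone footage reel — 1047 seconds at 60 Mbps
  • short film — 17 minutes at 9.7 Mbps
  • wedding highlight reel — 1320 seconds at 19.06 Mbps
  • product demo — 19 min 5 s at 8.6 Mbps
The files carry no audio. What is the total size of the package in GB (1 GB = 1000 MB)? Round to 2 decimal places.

conference talk: 2.260 Mbps × 2520 s = 5695.2 Mb
music video: 14.140 Mbps × 455 s = 6433.7 Mb
drone footage reel: 60.000 Mbps × 1047 s = 62820.0 Mb
short film: 9.700 Mbps × 1020 s = 9894.0 Mb
wedding highlight reel: 19.060 Mbps × 1320 s = 25159.2 Mb
product demo: 8.600 Mbps × 1145 s = 9847.0 Mb
Total: 119849.1 Mb = 14981.1 MB.
= 14.98 GB.

14.98 GB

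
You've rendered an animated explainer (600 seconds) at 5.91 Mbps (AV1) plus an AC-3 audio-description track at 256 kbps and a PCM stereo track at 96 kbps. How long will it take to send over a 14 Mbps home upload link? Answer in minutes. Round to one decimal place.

4.5 minutes

Audio total: 256 + 96 = 352 kbps = 0.352 Mbps.
Total bitrate: 6.262 Mbps.
File: 6.262 Mbps × 600 s = 3757.2 Mb.
At 14 Mbps: 3757.2 / 14 = 268.4 s ≈ 4.47 minutes.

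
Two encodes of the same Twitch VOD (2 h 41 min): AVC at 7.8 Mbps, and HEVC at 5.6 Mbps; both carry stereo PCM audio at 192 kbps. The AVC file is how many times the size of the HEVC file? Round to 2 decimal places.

1.38

2 h 41 min = 161 min = 9660 s
Audio: 192 kbps = 0.192 Mbps.
AVC: 7.992 Mbps × 9660 s = 77202.7 Mb = 8.988 GiB.
HEVC: 5.792 Mbps × 9660 s = 55950.7 Mb = 6.514 GiB.
Ratio: 8.988 / 6.514 = 1.380.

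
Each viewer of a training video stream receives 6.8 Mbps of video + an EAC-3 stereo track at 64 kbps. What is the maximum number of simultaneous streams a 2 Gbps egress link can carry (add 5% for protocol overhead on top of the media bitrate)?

Audio: 64 kbps = 0.064 Mbps.
Per-viewer media rate: 6.864 Mbps.
On the wire with 5% overhead: 7.207 Mbps.
2 Gbps = 2,000 Mbps; 2,000 / 7.207 = 277.50 → 277 viewers.

277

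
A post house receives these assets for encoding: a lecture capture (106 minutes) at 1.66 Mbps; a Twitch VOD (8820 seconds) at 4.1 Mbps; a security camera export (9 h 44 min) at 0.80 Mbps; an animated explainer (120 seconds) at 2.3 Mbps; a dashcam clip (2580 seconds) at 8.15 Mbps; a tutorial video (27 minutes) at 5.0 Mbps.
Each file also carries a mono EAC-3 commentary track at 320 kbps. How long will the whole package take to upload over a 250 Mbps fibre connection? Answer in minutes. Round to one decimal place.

Audio: 320 kbps = 0.320 Mbps.
lecture capture: 1.980 Mbps × 6360 s = 12592.8 Mb
Twitch VOD: 4.420 Mbps × 8820 s = 38984.4 Mb
security camera export: 1.120 Mbps × 35040 s = 39244.8 Mb
animated explainer: 2.620 Mbps × 120 s = 314.4 Mb
dashcam clip: 8.470 Mbps × 2580 s = 21852.6 Mb
tutorial video: 5.320 Mbps × 1620 s = 8618.4 Mb
Total: 121607.4 Mb = 15200.9 MB.
At 250 Mbps: 121607.4 / 250 = 486 s ≈ 8.11 minutes.

8.1 minutes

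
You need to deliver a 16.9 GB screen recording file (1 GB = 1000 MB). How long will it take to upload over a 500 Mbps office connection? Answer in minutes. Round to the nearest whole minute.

File: 16.9 GB = 135200.0 Mb.
At 500 Mbps: 135200.0 / 500 = 270.4 s ≈ 4.51 minutes.

5 minutes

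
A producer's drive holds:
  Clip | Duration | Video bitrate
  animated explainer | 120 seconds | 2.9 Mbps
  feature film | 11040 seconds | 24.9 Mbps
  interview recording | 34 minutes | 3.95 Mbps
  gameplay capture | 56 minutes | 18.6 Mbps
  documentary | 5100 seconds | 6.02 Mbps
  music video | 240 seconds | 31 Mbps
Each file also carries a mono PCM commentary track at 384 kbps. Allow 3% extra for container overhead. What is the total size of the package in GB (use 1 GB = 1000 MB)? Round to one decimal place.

Audio: 384 kbps = 0.384 Mbps.
animated explainer: 3.284 Mbps × 120 s × 1.03 = 405.9 Mb
feature film: 25.284 Mbps × 11040 s × 1.03 = 287509.4 Mb
interview recording: 4.334 Mbps × 2040 s × 1.03 = 9106.6 Mb
gameplay capture: 18.984 Mbps × 3360 s × 1.03 = 65699.8 Mb
documentary: 6.404 Mbps × 5100 s × 1.03 = 33640.2 Mb
music video: 31.384 Mbps × 240 s × 1.03 = 7758.1 Mb
Total: 404120.1 Mb = 50515.0 MB.
= 50.52 GB.

50.5 GB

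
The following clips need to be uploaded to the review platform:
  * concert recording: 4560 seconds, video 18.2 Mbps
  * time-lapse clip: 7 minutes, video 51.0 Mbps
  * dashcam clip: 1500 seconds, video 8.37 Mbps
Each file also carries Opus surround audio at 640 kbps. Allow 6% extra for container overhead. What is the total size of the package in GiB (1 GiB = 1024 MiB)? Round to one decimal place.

14.9 GiB

Audio: 640 kbps = 0.640 Mbps.
concert recording: 18.840 Mbps × 4560 s × 1.06 = 91065.0 Mb
time-lapse clip: 51.640 Mbps × 420 s × 1.06 = 22990.1 Mb
dashcam clip: 9.010 Mbps × 1500 s × 1.06 = 14325.9 Mb
Total: 128381.1 Mb = 16047.6 MB.
= 14.95 GiB.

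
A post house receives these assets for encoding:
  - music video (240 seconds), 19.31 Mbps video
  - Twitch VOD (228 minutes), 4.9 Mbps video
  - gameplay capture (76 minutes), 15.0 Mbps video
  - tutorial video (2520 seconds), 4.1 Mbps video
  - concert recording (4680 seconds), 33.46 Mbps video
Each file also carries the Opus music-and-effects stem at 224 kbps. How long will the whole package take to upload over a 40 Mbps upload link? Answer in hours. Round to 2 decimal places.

2.17 hours

Audio: 224 kbps = 0.224 Mbps.
music video: 19.534 Mbps × 240 s = 4688.2 Mb
Twitch VOD: 5.124 Mbps × 13680 s = 70096.3 Mb
gameplay capture: 15.224 Mbps × 4560 s = 69421.4 Mb
tutorial video: 4.324 Mbps × 2520 s = 10896.5 Mb
concert recording: 33.684 Mbps × 4680 s = 157641.1 Mb
Total: 312743.5 Mb = 39092.9 MB.
At 40 Mbps: 312743.5 / 40 = 7819 s ≈ 2.17 hours.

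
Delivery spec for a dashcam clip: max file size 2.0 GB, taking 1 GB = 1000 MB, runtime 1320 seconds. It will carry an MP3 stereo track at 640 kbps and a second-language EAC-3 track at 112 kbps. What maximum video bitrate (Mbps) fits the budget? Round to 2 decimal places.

Budget: 2.0 GB = 16000.0 Mb.
Total bitrate budget: 16000.0 Mb / 1320 s = 12.121 Mbps.
Audio total: 640 + 112 = 752 kbps = 0.752 Mbps.
Video: 12.121 − 0.752 = 11.369 Mbps.

11.37 Mbps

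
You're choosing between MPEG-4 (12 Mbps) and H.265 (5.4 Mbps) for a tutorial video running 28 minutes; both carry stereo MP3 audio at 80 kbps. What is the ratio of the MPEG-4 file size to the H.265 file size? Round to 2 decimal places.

2.20

28 min = 1680 s
Audio: 80 kbps = 0.080 Mbps.
MPEG-4: 12.080 Mbps × 1680 s = 20294.4 Mb = 2.537 GB.
H.265: 5.480 Mbps × 1680 s = 9206.4 Mb = 1.151 GB.
Ratio: 2.537 / 1.151 = 2.204.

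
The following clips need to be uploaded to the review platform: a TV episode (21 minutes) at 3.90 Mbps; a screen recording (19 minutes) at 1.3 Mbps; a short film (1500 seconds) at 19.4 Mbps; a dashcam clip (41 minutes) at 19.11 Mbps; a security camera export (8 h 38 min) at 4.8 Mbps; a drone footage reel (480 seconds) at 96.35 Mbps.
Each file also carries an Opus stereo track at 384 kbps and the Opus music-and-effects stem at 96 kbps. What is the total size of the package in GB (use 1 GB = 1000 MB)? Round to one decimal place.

Audio total: 384 + 96 = 480 kbps = 0.480 Mbps.
TV episode: 4.380 Mbps × 1260 s = 5518.8 Mb
screen recording: 1.780 Mbps × 1140 s = 2029.2 Mb
short film: 19.880 Mbps × 1500 s = 29820.0 Mb
dashcam clip: 19.590 Mbps × 2460 s = 48191.4 Mb
security camera export: 5.280 Mbps × 31080 s = 164102.4 Mb
drone footage reel: 96.830 Mbps × 480 s = 46478.4 Mb
Total: 296140.2 Mb = 37017.5 MB.
= 37.02 GB.

37.0 GB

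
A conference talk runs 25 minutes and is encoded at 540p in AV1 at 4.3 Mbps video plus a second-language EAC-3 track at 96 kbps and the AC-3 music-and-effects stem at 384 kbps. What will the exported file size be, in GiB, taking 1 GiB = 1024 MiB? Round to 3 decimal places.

0.835 GiB

25 min = 1500 s
Audio total: 96 + 384 = 480 kbps = 0.480 Mbps.
Total bitrate: 4.3 + 0.480 = 4.780 Mbps.
Stream data: 4.780 Mbps × 1500 s = 7170.0 Mb.
7,170 Mb = 896,250,000 bytes ÷ 1,073,741,824 = 0.8347 GiB.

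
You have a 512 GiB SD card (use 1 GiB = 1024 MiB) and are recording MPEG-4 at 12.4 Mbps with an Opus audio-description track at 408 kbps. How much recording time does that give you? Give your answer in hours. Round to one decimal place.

95.4 hours

Audio: 408 kbps = 0.408 Mbps.
Total bitrate: 12.4 + 0.408 = 12.808 Mbps.
Capacity: 512 GiB = 4,398,047 Mb.
Recording time: 4,398,047 / 12.808 = 343,383 s ≈ 95.4 hours.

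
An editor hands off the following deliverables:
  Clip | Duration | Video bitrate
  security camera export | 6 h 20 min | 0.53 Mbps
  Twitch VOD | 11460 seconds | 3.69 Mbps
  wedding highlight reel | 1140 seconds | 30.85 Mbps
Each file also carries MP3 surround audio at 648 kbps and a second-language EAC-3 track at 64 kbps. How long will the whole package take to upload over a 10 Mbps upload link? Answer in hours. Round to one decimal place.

3.2 hours

Audio total: 648 + 64 = 712 kbps = 0.712 Mbps.
security camera export: 1.242 Mbps × 22800 s = 28317.6 Mb
Twitch VOD: 4.402 Mbps × 11460 s = 50446.9 Mb
wedding highlight reel: 31.562 Mbps × 1140 s = 35980.7 Mb
Total: 114745.2 Mb = 14343.1 MB.
At 10 Mbps: 114745.2 / 10 = 11475 s ≈ 3.19 hours.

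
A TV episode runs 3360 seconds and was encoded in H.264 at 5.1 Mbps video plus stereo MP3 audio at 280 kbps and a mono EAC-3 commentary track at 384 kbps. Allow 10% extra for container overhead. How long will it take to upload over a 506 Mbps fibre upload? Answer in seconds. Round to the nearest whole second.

Audio total: 280 + 384 = 664 kbps = 0.664 Mbps.
Total bitrate: 5.764 Mbps.
File: 5.764 Mbps × 3360 s = 19367.0 Mb.
With 10% container overhead: ×1.10. → 21303.7 Mb.
At 506 Mbps: 21303.7 / 506 = 42.1 s ≈ 42.1 seconds.

42 seconds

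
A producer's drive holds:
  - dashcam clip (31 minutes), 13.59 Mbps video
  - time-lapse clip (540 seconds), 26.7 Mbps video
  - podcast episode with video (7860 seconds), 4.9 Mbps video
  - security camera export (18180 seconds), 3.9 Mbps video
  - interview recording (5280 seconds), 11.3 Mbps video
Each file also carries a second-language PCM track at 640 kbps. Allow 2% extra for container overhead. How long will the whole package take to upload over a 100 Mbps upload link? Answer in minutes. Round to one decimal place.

Audio: 640 kbps = 0.640 Mbps.
dashcam clip: 14.230 Mbps × 1860 s × 1.02 = 26997.2 Mb
time-lapse clip: 27.340 Mbps × 540 s × 1.02 = 15058.9 Mb
podcast episode with video: 5.540 Mbps × 7860 s × 1.02 = 44415.3 Mb
security camera export: 4.540 Mbps × 18180 s × 1.02 = 84187.9 Mb
interview recording: 11.940 Mbps × 5280 s × 1.02 = 64304.1 Mb
Total: 234963.3 Mb = 29370.4 MB.
At 100 Mbps: 234963.3 / 100 = 2350 s ≈ 39.2 minutes.

39.2 minutes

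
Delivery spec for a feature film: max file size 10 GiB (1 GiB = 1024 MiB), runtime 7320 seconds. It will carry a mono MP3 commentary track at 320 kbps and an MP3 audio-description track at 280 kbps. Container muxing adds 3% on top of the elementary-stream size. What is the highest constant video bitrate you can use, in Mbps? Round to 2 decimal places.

Budget: 10 GiB = 85899.3 Mb.
Stream payload after overhead: 85899.3 / 1.03 = 83397.4 Mb.
Total bitrate budget: 83397.4 Mb / 7320 s = 11.393 Mbps.
Audio total: 320 + 280 = 600 kbps = 0.600 Mbps.
Video: 11.393 − 0.600 = 10.793 Mbps.

10.79 Mbps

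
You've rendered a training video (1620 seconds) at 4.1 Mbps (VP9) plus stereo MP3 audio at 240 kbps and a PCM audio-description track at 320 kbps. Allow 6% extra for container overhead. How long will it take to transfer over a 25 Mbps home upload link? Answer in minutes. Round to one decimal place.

Audio total: 240 + 320 = 560 kbps = 0.560 Mbps.
Total bitrate: 4.660 Mbps.
File: 4.660 Mbps × 1620 s = 7549.2 Mb.
With 6% container overhead: ×1.06. → 8002.2 Mb.
At 25 Mbps: 8002.2 / 25 = 320.1 s ≈ 5.33 minutes.

5.3 minutes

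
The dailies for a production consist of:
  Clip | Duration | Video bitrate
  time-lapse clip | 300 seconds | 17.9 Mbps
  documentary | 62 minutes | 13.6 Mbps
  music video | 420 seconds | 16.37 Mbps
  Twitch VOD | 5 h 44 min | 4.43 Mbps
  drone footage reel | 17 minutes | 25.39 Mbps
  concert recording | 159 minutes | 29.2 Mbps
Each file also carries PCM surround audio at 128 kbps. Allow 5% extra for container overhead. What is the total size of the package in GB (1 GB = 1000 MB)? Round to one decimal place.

60.8 GB

Audio: 128 kbps = 0.128 Mbps.
time-lapse clip: 18.028 Mbps × 300 s × 1.05 = 5678.8 Mb
documentary: 13.728 Mbps × 3720 s × 1.05 = 53621.6 Mb
music video: 16.498 Mbps × 420 s × 1.05 = 7275.6 Mb
Twitch VOD: 4.558 Mbps × 20640 s × 1.05 = 98781.0 Mb
drone footage reel: 25.518 Mbps × 1020 s × 1.05 = 27329.8 Mb
concert recording: 29.328 Mbps × 9540 s × 1.05 = 293778.6 Mb
Total: 486465.3 Mb = 60808.2 MB.
= 60.81 GB.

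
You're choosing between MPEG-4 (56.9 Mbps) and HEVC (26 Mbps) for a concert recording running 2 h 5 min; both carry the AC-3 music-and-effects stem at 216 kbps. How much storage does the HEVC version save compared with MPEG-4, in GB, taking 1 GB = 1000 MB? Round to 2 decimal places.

2 h 5 min = 125 min = 7500 s
Audio: 216 kbps = 0.216 Mbps.
MPEG-4: 57.116 Mbps × 7500 s = 428370.0 Mb = 53.546 GB.
HEVC: 26.216 Mbps × 7500 s = 196620.0 Mb = 24.578 GB.
Saving: 53.546 − 24.578 = 28.969 GB.

28.97 GB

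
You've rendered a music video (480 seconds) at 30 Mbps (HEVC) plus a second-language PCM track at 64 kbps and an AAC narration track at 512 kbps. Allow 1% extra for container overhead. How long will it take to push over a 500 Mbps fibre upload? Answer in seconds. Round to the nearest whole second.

Audio total: 64 + 512 = 576 kbps = 0.576 Mbps.
Total bitrate: 30.576 Mbps.
File: 30.576 Mbps × 480 s = 14676.5 Mb.
With 1% container overhead: ×1.01. → 14823.2 Mb.
At 500 Mbps: 14823.2 / 500 = 29.6 s ≈ 29.6 seconds.

30 seconds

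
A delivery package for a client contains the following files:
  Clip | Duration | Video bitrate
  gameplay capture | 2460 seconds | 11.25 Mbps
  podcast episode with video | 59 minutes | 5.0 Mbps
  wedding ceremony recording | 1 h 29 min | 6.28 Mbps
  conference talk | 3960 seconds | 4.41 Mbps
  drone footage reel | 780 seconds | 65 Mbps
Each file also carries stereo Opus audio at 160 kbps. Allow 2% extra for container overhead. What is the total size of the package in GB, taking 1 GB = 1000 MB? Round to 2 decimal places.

19.08 GB

Audio: 160 kbps = 0.160 Mbps.
gameplay capture: 11.410 Mbps × 2460 s × 1.02 = 28630.0 Mb
podcast episode with video: 5.160 Mbps × 3540 s × 1.02 = 18631.7 Mb
wedding ceremony recording: 6.440 Mbps × 5340 s × 1.02 = 35077.4 Mb
conference talk: 4.570 Mbps × 3960 s × 1.02 = 18459.1 Mb
drone footage reel: 65.160 Mbps × 780 s × 1.02 = 51841.3 Mb
Total: 152639.5 Mb = 19079.9 MB.
= 19.08 GB.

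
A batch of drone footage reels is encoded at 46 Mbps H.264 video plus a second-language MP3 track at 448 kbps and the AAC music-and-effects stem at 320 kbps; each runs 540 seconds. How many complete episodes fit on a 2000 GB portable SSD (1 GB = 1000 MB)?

633

Audio total: 448 + 320 = 768 kbps = 0.768 Mbps.
Total bitrate: 46.768 Mbps.
Per item: 46.768 Mbps × 540 s = 25,255 Mb = 3,157 MB.
Capacity: 2000 GB = 16,000,000 Mb; 633.54 items → 633 complete.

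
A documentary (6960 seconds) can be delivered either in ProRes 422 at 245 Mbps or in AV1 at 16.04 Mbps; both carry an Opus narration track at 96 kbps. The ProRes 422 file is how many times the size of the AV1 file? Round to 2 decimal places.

15.19

Audio: 96 kbps = 0.096 Mbps.
ProRes 422: 245.096 Mbps × 6960 s = 1705868.2 Mb = 198.589 GiB.
AV1: 16.136 Mbps × 6960 s = 112306.6 Mb = 13.074 GiB.
Ratio: 198.589 / 13.074 = 15.189.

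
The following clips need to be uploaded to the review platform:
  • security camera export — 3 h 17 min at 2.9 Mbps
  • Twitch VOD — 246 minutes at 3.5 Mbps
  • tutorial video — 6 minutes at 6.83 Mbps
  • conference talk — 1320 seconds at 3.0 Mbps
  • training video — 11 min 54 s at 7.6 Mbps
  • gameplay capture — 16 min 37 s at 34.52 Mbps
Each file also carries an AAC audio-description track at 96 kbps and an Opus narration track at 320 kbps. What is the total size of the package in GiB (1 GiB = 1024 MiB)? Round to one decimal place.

16.8 GiB

Audio total: 96 + 320 = 416 kbps = 0.416 Mbps.
security camera export: 3.316 Mbps × 11820 s = 39195.1 Mb
Twitch VOD: 3.916 Mbps × 14760 s = 57800.2 Mb
tutorial video: 7.246 Mbps × 360 s = 2608.6 Mb
conference talk: 3.416 Mbps × 1320 s = 4509.1 Mb
training video: 8.016 Mbps × 714 s = 5723.4 Mb
gameplay capture: 34.936 Mbps × 997 s = 34831.2 Mb
Total: 144667.6 Mb = 18083.4 MB.
= 16.84 GiB.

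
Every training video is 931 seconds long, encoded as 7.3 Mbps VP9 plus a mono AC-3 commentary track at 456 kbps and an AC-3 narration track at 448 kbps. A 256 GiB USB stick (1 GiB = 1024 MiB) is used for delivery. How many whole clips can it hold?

287

Audio total: 456 + 448 = 904 kbps = 0.904 Mbps.
Total bitrate: 8.204 Mbps.
Per item: 8.204 Mbps × 931 s = 7,638 Mb = 954.7 MB.
Capacity: 256 GiB = 2,199,023 Mb; 287.91 items → 287 complete.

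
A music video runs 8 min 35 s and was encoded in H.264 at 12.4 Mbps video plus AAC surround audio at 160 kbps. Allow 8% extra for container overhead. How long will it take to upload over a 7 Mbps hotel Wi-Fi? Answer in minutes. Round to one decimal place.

8 min 35 s = 515 s
Audio: 160 kbps = 0.160 Mbps.
Total bitrate: 12.560 Mbps.
File: 12.560 Mbps × 515 s = 6468.4 Mb.
With 8% container overhead: ×1.08. → 6985.9 Mb.
At 7 Mbps: 6985.9 / 7 = 998.0 s ≈ 16.6 minutes.

16.6 minutes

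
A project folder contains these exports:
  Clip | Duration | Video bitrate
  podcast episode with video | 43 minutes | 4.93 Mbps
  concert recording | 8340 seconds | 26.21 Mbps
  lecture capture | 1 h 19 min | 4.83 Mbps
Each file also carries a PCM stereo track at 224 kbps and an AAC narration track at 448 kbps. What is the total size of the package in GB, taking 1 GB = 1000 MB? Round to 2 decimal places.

33.09 GB

Audio total: 224 + 448 = 672 kbps = 0.672 Mbps.
podcast episode with video: 5.602 Mbps × 2580 s = 14453.2 Mb
concert recording: 26.882 Mbps × 8340 s = 224195.9 Mb
lecture capture: 5.502 Mbps × 4740 s = 26079.5 Mb
Total: 264728.5 Mb = 33091.1 MB.
= 33.09 GB.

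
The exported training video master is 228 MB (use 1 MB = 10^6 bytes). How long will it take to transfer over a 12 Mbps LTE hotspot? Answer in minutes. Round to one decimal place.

2.5 minutes

File: 228 MB = 1824.0 Mb.
At 12 Mbps: 1824.0 / 12 = 152.0 s ≈ 2.53 minutes.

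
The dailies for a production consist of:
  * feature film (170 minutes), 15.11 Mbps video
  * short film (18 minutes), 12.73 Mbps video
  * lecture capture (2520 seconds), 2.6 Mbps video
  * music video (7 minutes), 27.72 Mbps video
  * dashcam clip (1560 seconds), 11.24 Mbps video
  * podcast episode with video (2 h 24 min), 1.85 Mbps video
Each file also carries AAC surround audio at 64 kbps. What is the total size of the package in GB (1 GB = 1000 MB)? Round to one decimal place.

Audio: 64 kbps = 0.064 Mbps.
feature film: 15.174 Mbps × 10200 s = 154774.8 Mb
short film: 12.794 Mbps × 1080 s = 13817.5 Mb
lecture capture: 2.664 Mbps × 2520 s = 6713.3 Mb
music video: 27.784 Mbps × 420 s = 11669.3 Mb
dashcam clip: 11.304 Mbps × 1560 s = 17634.2 Mb
podcast episode with video: 1.914 Mbps × 8640 s = 16537.0 Mb
Total: 221146.1 Mb = 27643.3 MB.
= 27.64 GB.

27.6 GB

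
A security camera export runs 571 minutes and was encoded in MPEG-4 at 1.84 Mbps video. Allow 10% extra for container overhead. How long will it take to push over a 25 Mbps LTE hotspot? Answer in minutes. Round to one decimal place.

571 min = 34260 s
File: 1.840 Mbps × 34260 s = 63038.4 Mb.
With 10% container overhead: ×1.10. → 69342.2 Mb.
At 25 Mbps: 69342.2 / 25 = 2773.7 s ≈ 46.2 minutes.

46.2 minutes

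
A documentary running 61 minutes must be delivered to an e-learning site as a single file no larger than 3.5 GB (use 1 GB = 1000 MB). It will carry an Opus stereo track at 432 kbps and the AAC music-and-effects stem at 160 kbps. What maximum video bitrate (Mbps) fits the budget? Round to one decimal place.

Budget: 3.5 GB = 28000.0 Mb.
61 min = 3660 s
Total bitrate budget: 28000.0 Mb / 3660 s = 7.650 Mbps.
Audio total: 432 + 160 = 592 kbps = 0.592 Mbps.
Video: 7.650 − 0.592 = 7.058 Mbps.

7.1 Mbps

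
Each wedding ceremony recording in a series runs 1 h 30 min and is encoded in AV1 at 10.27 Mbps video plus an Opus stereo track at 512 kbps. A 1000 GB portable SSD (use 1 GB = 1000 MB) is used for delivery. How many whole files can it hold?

1 h 30 min = 90 min = 5400 s
Audio: 512 kbps = 0.512 Mbps.
Total bitrate: 10.782 Mbps.
Per item: 10.782 Mbps × 5400 s = 58,223 Mb = 7,278 MB.
Capacity: 1000 GB = 8,000,000 Mb; 137.40 items → 137 complete.

137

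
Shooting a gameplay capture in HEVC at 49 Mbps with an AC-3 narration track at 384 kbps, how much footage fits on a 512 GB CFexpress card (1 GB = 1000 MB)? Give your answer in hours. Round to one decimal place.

23.0 hours

Audio: 384 kbps = 0.384 Mbps.
Total bitrate: 49 + 0.384 = 49.384 Mbps.
Capacity: 512 GB = 4,096,000 Mb.
Recording time: 4,096,000 / 49.384 = 82,942 s ≈ 23.0 hours.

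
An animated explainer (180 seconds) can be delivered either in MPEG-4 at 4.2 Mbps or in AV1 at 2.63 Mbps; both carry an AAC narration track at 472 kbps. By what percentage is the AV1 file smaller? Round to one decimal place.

33.6%

Audio: 472 kbps = 0.472 Mbps.
MPEG-4: 4.672 Mbps × 180 s = 841.0 Mb = 100.250 MiB.
AV1: 3.102 Mbps × 180 s = 558.4 Mb = 66.562 MiB.
Reduction: (1 − 66.562/100.250) × 100 = 33.60%.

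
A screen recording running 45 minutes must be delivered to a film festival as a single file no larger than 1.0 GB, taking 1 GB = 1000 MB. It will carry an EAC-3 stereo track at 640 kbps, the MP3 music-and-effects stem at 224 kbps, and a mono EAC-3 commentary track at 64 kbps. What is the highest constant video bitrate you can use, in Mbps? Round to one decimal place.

2.0 Mbps

Budget: 1.0 GB = 8000.0 Mb.
45 min = 2700 s
Total bitrate budget: 8000.0 Mb / 2700 s = 2.963 Mbps.
Audio total: 640 + 224 + 64 = 928 kbps = 0.928 Mbps.
Video: 2.963 − 0.928 = 2.035 Mbps.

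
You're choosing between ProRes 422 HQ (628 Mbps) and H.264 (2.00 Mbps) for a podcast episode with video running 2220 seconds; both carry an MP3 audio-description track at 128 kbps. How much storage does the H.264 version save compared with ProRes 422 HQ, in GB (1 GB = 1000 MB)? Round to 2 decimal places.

Audio: 128 kbps = 0.128 Mbps.
ProRes 422 HQ: 628.128 Mbps × 2220 s = 1394444.2 Mb = 174.306 GB.
H.264: 2.128 Mbps × 2220 s = 4724.2 Mb = 0.591 GB.
Saving: 174.306 − 0.591 = 173.715 GB.

173.72 GB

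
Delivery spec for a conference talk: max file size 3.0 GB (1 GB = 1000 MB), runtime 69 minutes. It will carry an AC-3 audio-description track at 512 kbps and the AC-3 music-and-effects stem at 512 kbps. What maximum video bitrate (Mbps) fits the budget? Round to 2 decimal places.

Budget: 3.0 GB = 24000.0 Mb.
69 min = 4140 s
Total bitrate budget: 24000.0 Mb / 4140 s = 5.797 Mbps.
Audio total: 512 + 512 = 1024 kbps = 1.024 Mbps.
Video: 5.797 − 1.024 = 4.773 Mbps.

4.77 Mbps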